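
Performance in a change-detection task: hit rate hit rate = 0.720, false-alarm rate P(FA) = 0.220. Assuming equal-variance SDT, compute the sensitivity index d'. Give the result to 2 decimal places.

Φ⁻¹(H) = 0.583
Φ⁻¹(FA) = -0.772
d' = z(H) − z(FA) = 0.583 − (-0.772) = 1.355

d' = 1.36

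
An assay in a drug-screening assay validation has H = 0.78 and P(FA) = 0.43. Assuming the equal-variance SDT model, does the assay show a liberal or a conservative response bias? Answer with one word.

z(H) = 0.772, z(FA) = -0.176
c = −½·(z(H) + z(FA)) = -0.298
c < 0 → liberal criterion (biased toward responding “yes”).

liberal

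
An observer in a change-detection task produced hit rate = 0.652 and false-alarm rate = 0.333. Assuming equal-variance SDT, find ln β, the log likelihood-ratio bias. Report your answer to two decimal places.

ln β = 0.02

z(H) = z(0.652) = 0.391
z(FA) = z(0.333) = -0.432
ln β = −½·[z(H)² − z(FA)²] = −0.5 × (0.153 − 0.187) = 0.017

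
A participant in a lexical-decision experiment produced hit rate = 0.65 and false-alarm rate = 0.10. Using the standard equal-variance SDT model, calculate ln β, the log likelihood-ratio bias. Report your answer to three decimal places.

z(H) = z(0.65) = 0.3853
z(FA) = z(0.10) = -1.2816
ln β = −½·[z(H)² − z(FA)²] = −0.5 × (0.1485 − 1.6425) = 0.7470

ln β = 0.747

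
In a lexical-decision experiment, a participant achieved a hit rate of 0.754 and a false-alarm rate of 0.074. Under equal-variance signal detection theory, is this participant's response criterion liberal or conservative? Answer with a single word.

conservative

z(H) = 0.687, z(FA) = -1.447
c = −½·(z(H) + z(FA)) = 0.380
c > 0 → conservative criterion (biased toward responding “no”).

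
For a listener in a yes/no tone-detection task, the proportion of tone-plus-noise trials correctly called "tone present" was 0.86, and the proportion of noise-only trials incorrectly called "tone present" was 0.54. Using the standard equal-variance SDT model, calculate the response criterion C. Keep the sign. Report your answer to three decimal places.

C = -0.590

Φ⁻¹(H) = 1.0803
Φ⁻¹(FA) = 0.1004
c = −½·[z(H) + z(FA)] = −0.5 × (1.0803 + 0.1004) = -0.59035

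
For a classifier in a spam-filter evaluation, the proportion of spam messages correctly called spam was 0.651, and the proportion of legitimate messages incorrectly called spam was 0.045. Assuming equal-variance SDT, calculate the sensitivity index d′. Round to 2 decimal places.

d′ = 2.08

Φ⁻¹(0.651) = 0.3880, Φ⁻¹(0.045) = -1.6954
d' = z(H) − z(FA) = 0.3880 − (-1.6954) = 2.0834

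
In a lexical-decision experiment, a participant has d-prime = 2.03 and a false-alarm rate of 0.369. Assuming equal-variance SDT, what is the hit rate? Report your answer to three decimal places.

hit rate = 0.955

z(false-alarm rate) = z(0.369) = -0.3345
z(H) = z(FA) + d' = -0.3345 + 2.03 = 1.6955
hit rate = Φ(1.6955) = 0.9550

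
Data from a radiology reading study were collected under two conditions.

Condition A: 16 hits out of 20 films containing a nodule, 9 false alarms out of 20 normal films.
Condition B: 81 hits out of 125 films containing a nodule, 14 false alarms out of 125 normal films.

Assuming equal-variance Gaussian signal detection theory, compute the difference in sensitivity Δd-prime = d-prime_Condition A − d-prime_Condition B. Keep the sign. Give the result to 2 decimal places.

Δd-prime = -0.63

Condition A: z(0.8000) = 0.842, z(0.4500) = -0.126, d' = 0.968
Condition B: z(0.6480) = 0.380, z(0.1120) = -1.216, d' = 1.596
Δd' = d'_Condition A − d'_Condition B = 0.968 − 1.596 = -0.628
Condition B has the higher sensitivity.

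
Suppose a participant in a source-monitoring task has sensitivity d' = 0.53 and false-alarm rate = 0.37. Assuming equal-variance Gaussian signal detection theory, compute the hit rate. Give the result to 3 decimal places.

z(false-alarm rate) = z(0.37) = -0.3319
z(H) = z(FA) + d' = -0.3319 + 0.53 = 0.1981
hit rate = Φ(0.1981) = 0.5785

hit rate = 0.579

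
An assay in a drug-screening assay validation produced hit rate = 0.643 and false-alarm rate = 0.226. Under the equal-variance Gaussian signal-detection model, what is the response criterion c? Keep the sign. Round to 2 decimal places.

c = 0.19

Φ⁻¹(0.643) = 0.3665, Φ⁻¹(0.226) = -0.7521
c = −½·[z(H) + z(FA)] = −0.5 × (0.3665 + (-0.7521)) = 0.1928
c > 0: the assay has a conservative response bias.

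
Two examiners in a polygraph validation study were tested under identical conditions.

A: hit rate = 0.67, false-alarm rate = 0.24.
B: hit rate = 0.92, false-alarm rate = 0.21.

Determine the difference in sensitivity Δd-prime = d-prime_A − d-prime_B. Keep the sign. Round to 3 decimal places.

Δd-prime = -1.065

A: z(0.67) = 0.4399, z(0.24) = -0.7063, d' = 1.1462
B: z(0.92) = 1.4051, z(0.21) = -0.8064, d' = 2.2115
Δd' = d'_A − d'_B = 1.1462 − 2.2115 = -1.0653
B has the higher sensitivity.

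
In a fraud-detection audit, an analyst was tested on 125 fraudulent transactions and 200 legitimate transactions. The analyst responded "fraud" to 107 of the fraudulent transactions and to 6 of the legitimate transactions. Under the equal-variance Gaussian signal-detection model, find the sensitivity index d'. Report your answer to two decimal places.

d' = 2.94

H = 107/125 = 0.8560
FA = 6/200 = 0.0300
z(0.8560) = 1.063, z(0.0300) = -1.881
d' = z(H) − z(FA) = 1.063 − (-1.881) = 2.944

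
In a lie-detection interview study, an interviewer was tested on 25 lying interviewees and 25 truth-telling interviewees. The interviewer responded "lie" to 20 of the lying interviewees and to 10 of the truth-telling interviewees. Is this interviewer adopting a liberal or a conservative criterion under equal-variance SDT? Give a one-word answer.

liberal

z(H) = 0.842, z(FA) = -0.253
c = −½·(z(H) + z(FA)) = -0.2945
c < 0 → liberal criterion (biased toward responding “yes”).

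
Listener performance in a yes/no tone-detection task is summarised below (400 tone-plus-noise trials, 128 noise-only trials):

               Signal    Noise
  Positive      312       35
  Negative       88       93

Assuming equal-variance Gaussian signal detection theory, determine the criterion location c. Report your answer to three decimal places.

H = 312/400 = 0.7800
FA = 35/128 = 0.2734
z(H) = 0.7722
z(FA) = -0.6026
c = −½·[z(H) + z(FA)] = −0.5 × (0.7722 + (-0.6026)) = -0.0848

c = -0.085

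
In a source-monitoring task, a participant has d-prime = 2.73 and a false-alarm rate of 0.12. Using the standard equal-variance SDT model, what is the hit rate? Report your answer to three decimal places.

z(false-alarm rate) = z(0.12) = -1.1750
z(H) = z(FA) + d' = -1.1750 + 2.73 = 1.5550
hit rate = Φ(1.5550) = 0.9400

hit rate = 0.940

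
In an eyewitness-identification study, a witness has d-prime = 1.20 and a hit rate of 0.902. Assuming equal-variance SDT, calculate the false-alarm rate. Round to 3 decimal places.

z(hit rate) = z(0.902) = 1.2930
z(FA) = z(H) − d' = 1.2930 − 1.20 = 0.0930
false-alarm rate = Φ(0.0930) = 0.5370

false-alarm rate = 0.537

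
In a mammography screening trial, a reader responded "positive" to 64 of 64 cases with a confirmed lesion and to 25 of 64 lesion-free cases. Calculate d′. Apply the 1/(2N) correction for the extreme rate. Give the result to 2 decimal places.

d′ = 2.70

The hit rate is 64/64 = 1, so apply the 1/(2N) correction: H → 1 − 1/(2·64) = 0.99219.
z(H) = z(0.99219) = 2.418
z(FA) = z(0.39062) = -0.278
d' = 2.418 − (-0.278) = 2.696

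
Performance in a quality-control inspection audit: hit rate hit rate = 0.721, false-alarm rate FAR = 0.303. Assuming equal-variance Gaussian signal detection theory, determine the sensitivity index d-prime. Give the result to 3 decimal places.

z(H) = z(0.721) = 0.5858
z(FA) = z(0.303) = -0.5158
d' = z(H) − z(FA) = 0.5858 − (-0.5158) = 1.1016

d-prime = 1.102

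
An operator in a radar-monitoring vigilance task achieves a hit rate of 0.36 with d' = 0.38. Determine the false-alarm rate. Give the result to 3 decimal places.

z(hit rate) = z(0.36) = -0.3585
z(FA) = z(H) − d' = -0.3585 − 0.38 = -0.7385
false-alarm rate = Φ(-0.7385) = 0.2301

false-alarm rate = 0.230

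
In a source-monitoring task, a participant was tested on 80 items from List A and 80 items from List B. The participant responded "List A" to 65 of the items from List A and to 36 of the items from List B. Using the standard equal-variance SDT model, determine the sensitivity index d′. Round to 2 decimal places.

H = 65/80 = 0.8125
FA = 36/80 = 0.4500
Φ⁻¹(0.8125) = 0.8871, Φ⁻¹(0.4500) = -0.1257
d' = z(H) − z(FA) = 0.8871 − (-0.1257) = 1.0128

d′ = 1.01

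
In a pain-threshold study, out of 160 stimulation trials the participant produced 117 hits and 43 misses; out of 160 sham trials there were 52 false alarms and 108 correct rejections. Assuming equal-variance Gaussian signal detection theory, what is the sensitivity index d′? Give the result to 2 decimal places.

H = 117/160 = 0.7312
FA = 52/160 = 0.3250
Φ⁻¹(H) = Φ⁻¹(0.7312) = 0.6164
Φ⁻¹(FA) = Φ⁻¹(0.3250) = -0.4538
d' = z(H) − z(FA) = 0.6164 − (-0.4538) = 1.0702

d′ = 1.07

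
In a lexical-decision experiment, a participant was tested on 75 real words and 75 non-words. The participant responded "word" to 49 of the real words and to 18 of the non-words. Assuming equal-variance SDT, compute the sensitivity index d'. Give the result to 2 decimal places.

d' = 1.10

H = 49/75 = 0.6533
FA = 18/75 = 0.2400
z(H) = 0.3942
z(FA) = -0.7063
d' = z(H) − z(FA) = 0.3942 − (-0.7063) = 1.1005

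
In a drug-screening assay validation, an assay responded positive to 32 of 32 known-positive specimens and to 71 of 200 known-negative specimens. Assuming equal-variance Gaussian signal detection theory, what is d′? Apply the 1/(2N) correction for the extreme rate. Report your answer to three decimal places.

The hit rate is 32/32 = 1, so apply the 1/(2N) correction: H → 1 − 1/(2·32) = 0.98438.
z(H) = z(0.98438) = 2.1540
z(FA) = z(0.35500) = -0.3719
d' = 2.1540 − (-0.3719) = 2.5259

d′ = 2.526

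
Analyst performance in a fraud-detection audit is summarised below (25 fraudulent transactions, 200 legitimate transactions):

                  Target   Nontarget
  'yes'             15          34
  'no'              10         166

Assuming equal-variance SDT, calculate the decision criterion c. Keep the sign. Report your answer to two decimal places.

c = 0.35

H = 15/25 = 0.6000
FA = 34/200 = 0.1700
z(H) = 0.2533
z(FA) = -0.9542
c = −½·[z(H) + z(FA)] = −0.5 × (0.2533 + (-0.9542)) = 0.35045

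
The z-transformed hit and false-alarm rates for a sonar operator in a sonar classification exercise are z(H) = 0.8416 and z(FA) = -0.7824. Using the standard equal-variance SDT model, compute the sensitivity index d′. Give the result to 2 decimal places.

d' = z(H) − z(FA) = 0.8416 − (-0.7824) = 1.6240

d′ = 1.62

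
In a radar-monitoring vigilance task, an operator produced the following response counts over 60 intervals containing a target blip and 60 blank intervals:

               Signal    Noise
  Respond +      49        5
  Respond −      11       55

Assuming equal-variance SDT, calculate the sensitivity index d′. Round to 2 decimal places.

H = 49/60 = 0.8167
FA = 5/60 = 0.0833
Φ⁻¹(0.8167) = 0.9029, Φ⁻¹(0.0833) = -1.3832
d' = z(H) − z(FA) = 0.9029 − (-1.3832) = 2.2861

d′ = 2.29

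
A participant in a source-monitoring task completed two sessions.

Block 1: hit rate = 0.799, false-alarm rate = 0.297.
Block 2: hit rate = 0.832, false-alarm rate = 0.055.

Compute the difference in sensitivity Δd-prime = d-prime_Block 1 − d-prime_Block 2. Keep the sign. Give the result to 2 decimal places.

Block 1: z(0.799) = 0.838, z(0.297) = -0.533, d' = 1.371
Block 2: z(0.832) = 0.962, z(0.055) = -1.598, d' = 2.560
Δd' = d'_Block 1 − d'_Block 2 = 1.371 − 2.560 = -1.189
Block 2 has the higher sensitivity.

Δd-prime = -1.19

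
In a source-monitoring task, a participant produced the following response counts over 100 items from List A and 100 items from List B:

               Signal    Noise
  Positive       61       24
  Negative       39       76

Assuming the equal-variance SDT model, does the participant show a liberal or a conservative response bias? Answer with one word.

conservative

z(H) = 0.279, z(FA) = -0.706
c = −½·(z(H) + z(FA)) = 0.2135
c > 0 → conservative criterion (biased toward responding “no”).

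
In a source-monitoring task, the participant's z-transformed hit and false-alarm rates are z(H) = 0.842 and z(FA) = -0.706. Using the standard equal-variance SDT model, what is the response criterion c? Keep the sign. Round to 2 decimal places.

c = −½·[z(H) + z(FA)] = −½·(0.842 + (-0.706)) = -0.068

c = -0.07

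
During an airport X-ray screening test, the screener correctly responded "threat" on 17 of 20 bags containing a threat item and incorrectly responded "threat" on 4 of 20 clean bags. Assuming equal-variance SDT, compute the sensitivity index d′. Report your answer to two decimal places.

d′ = 1.88

H = 17/20 = 0.8500
FA = 4/20 = 0.2000
Φ⁻¹(H) = Φ⁻¹(0.8500) = 1.036
Φ⁻¹(FA) = Φ⁻¹(0.2000) = -0.842
d' = z(H) − z(FA) = 1.036 − (-0.842) = 1.878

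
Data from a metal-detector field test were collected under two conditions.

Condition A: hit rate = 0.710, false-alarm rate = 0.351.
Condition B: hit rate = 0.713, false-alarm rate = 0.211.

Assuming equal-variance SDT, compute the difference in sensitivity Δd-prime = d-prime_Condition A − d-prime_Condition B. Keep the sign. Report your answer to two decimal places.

Δd-prime = -0.43

Condition A: z(0.710) = 0.553, z(0.351) = -0.383, d' = 0.936
Condition B: z(0.713) = 0.562, z(0.211) = -0.803, d' = 1.365
Δd' = d'_Condition A − d'_Condition B = 0.936 − 1.365 = -0.429
Condition B has the higher sensitivity.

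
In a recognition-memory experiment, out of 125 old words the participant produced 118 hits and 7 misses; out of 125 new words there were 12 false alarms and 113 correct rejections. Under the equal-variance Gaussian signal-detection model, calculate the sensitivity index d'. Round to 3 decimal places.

d' = 2.894

H = 118/125 = 0.9440
FA = 12/125 = 0.0960
Φ⁻¹(H) = 1.5893
Φ⁻¹(FA) = -1.3047
d' = z(H) − z(FA) = 1.5893 − (-1.3047) = 2.8940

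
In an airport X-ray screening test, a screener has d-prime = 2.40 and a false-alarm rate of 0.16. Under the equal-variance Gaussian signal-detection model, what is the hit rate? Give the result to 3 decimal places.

hit rate = 0.920

z(false-alarm rate) = z(0.16) = -0.9945
z(H) = z(FA) + d' = -0.9945 + 2.40 = 1.4055
hit rate = Φ(1.4055) = 0.9201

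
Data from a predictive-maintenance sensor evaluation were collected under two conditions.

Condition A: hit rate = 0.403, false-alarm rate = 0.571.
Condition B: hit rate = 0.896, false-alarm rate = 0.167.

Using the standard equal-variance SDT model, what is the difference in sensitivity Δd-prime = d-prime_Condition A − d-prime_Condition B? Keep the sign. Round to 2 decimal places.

Δd-prime = -2.65

Condition A: z(0.403) = -0.246, z(0.571) = 0.179, d' = -0.425
Condition B: z(0.896) = 1.259, z(0.167) = -0.966, d' = 2.225
Δd' = d'_Condition A − d'_Condition B = -0.425 − 2.225 = -2.650
Condition B has the higher sensitivity.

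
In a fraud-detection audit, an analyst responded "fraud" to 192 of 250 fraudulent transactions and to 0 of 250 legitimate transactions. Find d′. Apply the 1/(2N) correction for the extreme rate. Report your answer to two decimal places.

The false-alarm rate is 0/250 = 0, so apply the 1/(2N) correction: FA → 1/(2·250) = 0.00200.
z(H) = z(0.76800) = 0.732
z(FA) = z(0.00200) = -2.878
d' = 0.732 − (-2.878) = 3.610

d′ = 3.61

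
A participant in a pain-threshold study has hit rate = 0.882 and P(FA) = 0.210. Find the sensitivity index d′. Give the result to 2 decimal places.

Φ⁻¹(H) = 1.1850
Φ⁻¹(FA) = -0.8064
d' = z(H) − z(FA) = 1.1850 − (-0.8064) = 1.9914

d′ = 1.99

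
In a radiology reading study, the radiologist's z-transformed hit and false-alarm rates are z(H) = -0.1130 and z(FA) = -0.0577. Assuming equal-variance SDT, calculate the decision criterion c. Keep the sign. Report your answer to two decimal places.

c = 0.09

c = −½·[z(H) + z(FA)] = −½·(-0.1130 + (-0.0577)) = 0.08535
c > 0: the radiologist has a conservative response bias.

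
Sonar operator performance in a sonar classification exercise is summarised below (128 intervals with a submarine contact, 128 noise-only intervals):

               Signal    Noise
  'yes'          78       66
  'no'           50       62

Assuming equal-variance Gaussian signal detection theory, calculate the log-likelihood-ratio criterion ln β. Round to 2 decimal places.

H = 78/128 = 0.6094
FA = 66/128 = 0.5156
z(H) = z(0.6094) = 0.278
z(FA) = z(0.5156) = 0.039
ln β = −½·[z(H)² − z(FA)²] = −0.5 × (0.077 − 0.002) = -0.0375

ln β = -0.04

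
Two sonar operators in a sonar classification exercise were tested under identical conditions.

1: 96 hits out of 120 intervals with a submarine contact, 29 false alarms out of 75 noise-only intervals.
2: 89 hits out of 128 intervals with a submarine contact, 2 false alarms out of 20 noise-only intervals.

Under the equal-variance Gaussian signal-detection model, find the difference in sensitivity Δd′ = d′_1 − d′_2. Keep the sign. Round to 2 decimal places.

1: z(0.8000) = 0.842, z(0.3867) = -0.288, d' = 1.130
2: z(0.6953) = 0.511, z(0.1000) = -1.282, d' = 1.793
Δd' = d'_1 − d'_2 = 1.130 − 1.793 = -0.663
2 has the higher sensitivity.

Δd′ = -0.66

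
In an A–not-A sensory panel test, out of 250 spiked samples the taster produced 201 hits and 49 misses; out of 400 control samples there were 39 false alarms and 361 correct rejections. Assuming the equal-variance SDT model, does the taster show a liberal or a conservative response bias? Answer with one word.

z(H) = 0.856, z(FA) = -1.296
c = −½·(z(H) + z(FA)) = 0.220
c > 0 → conservative criterion (biased toward responding “no”).

conservative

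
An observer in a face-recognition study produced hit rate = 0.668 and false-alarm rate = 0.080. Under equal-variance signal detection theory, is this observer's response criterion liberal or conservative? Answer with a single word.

conservative

z(H) = 0.434, z(FA) = -1.405
c = −½·(z(H) + z(FA)) = 0.4855
c > 0 → conservative criterion (biased toward responding “no”).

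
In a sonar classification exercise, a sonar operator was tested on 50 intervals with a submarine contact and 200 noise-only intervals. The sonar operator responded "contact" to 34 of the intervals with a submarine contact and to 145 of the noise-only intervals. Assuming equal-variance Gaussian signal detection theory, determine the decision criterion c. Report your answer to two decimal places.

c = -0.53

H = 34/50 = 0.6800
FA = 145/200 = 0.7250
z(H) = z(0.6800) = 0.468
z(FA) = z(0.7250) = 0.598
c = −½·[z(H) + z(FA)] = −0.5 × (0.468 + 0.598) = -0.533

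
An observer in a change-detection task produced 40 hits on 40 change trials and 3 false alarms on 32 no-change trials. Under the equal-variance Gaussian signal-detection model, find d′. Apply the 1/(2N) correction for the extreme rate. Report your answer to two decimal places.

d′ = 3.56

The hit rate is 40/40 = 1, so apply the 1/(2N) correction: H → 1 − 1/(2·40) = 0.98750.
z(H) = z(0.98750) = 2.241
z(FA) = z(0.09375) = -1.318
d' = 2.241 − (-1.318) = 3.559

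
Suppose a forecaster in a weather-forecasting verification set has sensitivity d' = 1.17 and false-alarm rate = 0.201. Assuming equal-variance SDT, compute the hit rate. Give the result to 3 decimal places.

z(false-alarm rate) = z(0.201) = -0.8381
z(H) = z(FA) + d' = -0.8381 + 1.17 = 0.3319
hit rate = Φ(0.3319) = 0.6300

hit rate = 0.630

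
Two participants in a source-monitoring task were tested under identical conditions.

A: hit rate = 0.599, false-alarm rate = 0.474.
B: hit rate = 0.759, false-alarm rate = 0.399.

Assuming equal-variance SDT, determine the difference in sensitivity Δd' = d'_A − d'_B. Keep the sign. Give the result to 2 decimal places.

A: z(0.599) = 0.251, z(0.474) = -0.065, d' = 0.316
B: z(0.759) = 0.703, z(0.399) = -0.256, d' = 0.959
Δd' = d'_A − d'_B = 0.316 − 0.959 = -0.643
B has the higher sensitivity.

Δd' = -0.64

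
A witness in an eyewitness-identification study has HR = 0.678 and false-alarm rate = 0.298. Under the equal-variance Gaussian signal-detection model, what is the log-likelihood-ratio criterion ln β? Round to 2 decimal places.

z(0.678) = 0.462, z(0.298) = -0.530
ln β = −½·[z(H)² − z(FA)²] = −0.5 × (0.213 − 0.281) = 0.034

ln β = 0.03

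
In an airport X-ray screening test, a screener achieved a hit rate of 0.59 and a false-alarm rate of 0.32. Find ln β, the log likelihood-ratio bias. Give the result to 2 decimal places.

ln β = 0.08

z(H) = 0.228
z(FA) = -0.468
ln β = −½·[z(H)² − z(FA)²] = −0.5 × (0.052 − 0.219) = 0.0835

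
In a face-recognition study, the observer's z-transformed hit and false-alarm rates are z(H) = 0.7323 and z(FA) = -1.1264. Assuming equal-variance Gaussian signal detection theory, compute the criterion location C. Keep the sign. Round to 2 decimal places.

C = 0.20

c = −½·[z(H) + z(FA)] = −½·(0.7323 + (-1.1264)) = 0.19705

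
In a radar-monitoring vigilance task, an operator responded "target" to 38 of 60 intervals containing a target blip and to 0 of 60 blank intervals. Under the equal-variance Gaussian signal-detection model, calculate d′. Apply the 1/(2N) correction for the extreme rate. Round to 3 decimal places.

The false-alarm rate is 0/60 = 0, so apply the 1/(2N) correction: FA → 1/(2·60) = 0.00833.
z(H) = z(0.63333) = 0.3407
z(FA) = z(0.00833) = -2.3941
d' = 0.3407 − (-2.3941) = 2.7348

d′ = 2.735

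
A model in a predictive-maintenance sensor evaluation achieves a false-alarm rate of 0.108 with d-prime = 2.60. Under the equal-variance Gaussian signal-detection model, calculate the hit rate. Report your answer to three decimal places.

hit rate = 0.914

z(false-alarm rate) = z(0.108) = -1.2372
z(H) = z(FA) + d' = -1.2372 + 2.60 = 1.3628
hit rate = Φ(1.3628) = 0.9135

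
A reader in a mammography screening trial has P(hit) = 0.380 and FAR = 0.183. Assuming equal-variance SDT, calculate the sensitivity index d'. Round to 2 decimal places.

z(H) = -0.3055
z(FA) = -0.9040
d' = z(H) − z(FA) = -0.3055 − (-0.9040) = 0.5985

d' = 0.60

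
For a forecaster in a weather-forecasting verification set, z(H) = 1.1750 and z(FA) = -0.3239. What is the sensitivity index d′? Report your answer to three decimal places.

d' = z(H) − z(FA) = 1.1750 − (-0.3239) = 1.4989

d′ = 1.499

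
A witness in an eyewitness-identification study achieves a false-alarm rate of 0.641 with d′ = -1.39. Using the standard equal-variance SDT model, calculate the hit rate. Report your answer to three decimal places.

z(false-alarm rate) = z(0.641) = 0.3611
z(H) = z(FA) + d' = 0.3611 + (-1.39) = -1.0289
hit rate = Φ(-1.0289) = 0.1518

hit rate = 0.152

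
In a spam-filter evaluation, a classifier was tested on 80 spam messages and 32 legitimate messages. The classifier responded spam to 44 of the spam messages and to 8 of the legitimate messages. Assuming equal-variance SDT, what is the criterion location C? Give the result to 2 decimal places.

C = 0.27

H = 44/80 = 0.5500
FA = 8/32 = 0.2500
z(0.5500) = 0.126, z(0.2500) = -0.674
c = −½·[z(H) + z(FA)] = −0.5 × (0.126 + (-0.674)) = 0.274
c > 0: the classifier has a conservative response bias.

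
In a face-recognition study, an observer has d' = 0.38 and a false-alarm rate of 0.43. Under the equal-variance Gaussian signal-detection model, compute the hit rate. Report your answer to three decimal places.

z(false-alarm rate) = z(0.43) = -0.1764
z(H) = z(FA) + d' = -0.1764 + 0.38 = 0.2036
hit rate = Φ(0.2036) = 0.5807

hit rate = 0.581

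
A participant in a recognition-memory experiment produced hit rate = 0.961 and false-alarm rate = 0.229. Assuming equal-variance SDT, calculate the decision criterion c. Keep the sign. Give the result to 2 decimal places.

c = -0.51

z(H) = 1.762
z(FA) = -0.742
c = −½·[z(H) + z(FA)] = −0.5 × (1.762 + (-0.742)) = -0.510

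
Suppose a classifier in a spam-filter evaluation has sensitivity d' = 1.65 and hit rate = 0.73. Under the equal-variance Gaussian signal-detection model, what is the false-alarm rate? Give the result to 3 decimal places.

false-alarm rate = 0.150

z(hit rate) = z(0.73) = 0.6128
z(FA) = z(H) − d' = 0.6128 − 1.65 = -1.0372
false-alarm rate = Φ(-1.0372) = 0.1498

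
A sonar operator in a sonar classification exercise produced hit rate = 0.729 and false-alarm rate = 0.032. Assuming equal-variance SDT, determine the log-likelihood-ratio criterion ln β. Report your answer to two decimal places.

ln β = 1.53

z(H) = z(0.729) = 0.610
z(FA) = z(0.032) = -1.852
ln β = −½·[z(H)² − z(FA)²] = −0.5 × (0.372 − 3.430) = 1.529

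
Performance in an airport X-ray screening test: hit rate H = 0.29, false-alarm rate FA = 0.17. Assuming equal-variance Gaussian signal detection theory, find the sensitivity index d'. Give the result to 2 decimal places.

z(H) = z(0.29) = -0.5534
z(FA) = z(0.17) = -0.9542
d' = z(H) − z(FA) = -0.5534 − (-0.9542) = 0.4008

d' = 0.40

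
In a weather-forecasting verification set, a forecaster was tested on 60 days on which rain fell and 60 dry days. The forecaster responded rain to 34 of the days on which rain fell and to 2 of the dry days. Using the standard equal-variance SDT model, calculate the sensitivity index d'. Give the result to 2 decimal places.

H = 34/60 = 0.5667
FA = 2/60 = 0.0333
Φ⁻¹(H) = Φ⁻¹(0.5667) = 0.1680
Φ⁻¹(FA) = Φ⁻¹(0.0333) = -1.8344
d' = z(H) − z(FA) = 0.1680 − (-1.8344) = 2.0024

d' = 2.00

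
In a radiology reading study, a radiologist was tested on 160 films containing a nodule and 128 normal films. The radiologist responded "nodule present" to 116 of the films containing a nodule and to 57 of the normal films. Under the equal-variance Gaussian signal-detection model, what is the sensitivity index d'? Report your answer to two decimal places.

H = 116/160 = 0.7250
FA = 57/128 = 0.4453
z(H) = z(0.7250) = 0.5978
z(FA) = z(0.4453) = -0.1375
d' = z(H) − z(FA) = 0.5978 − (-0.1375) = 0.7353

d' = 0.74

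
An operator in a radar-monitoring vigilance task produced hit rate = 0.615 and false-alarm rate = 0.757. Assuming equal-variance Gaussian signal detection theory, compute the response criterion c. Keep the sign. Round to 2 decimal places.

z(H) = 0.2924
z(FA) = 0.6967
c = −½·[z(H) + z(FA)] = −0.5 × (0.2924 + 0.6967) = -0.49455
c < 0: the operator has a liberal response bias.

c = -0.49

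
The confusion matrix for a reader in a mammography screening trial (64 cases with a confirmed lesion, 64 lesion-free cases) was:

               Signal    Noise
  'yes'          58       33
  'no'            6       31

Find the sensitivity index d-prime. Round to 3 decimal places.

H = 58/64 = 0.9062
FA = 33/64 = 0.5156
Φ⁻¹(0.9062) = 1.3177, Φ⁻¹(0.5156) = 0.0391
d' = z(H) − z(FA) = 1.3177 − 0.0391 = 1.2786

d-prime = 1.279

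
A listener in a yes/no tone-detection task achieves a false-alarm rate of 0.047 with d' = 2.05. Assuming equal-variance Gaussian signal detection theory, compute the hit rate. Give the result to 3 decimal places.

hit rate = 0.646

z(false-alarm rate) = z(0.047) = -1.6747
z(H) = z(FA) + d' = -1.6747 + 2.05 = 0.3753
hit rate = Φ(0.3753) = 0.6463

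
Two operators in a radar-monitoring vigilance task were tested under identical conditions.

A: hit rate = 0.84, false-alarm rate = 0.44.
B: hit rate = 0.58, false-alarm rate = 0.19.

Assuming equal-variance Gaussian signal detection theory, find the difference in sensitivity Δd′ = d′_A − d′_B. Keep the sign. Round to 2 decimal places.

Δd′ = 0.07

A: z(0.84) = 0.994, z(0.44) = -0.151, d' = 1.145
B: z(0.58) = 0.202, z(0.19) = -0.878, d' = 1.080
Δd' = d'_A − d'_B = 1.145 − 1.080 = 0.065
A has the higher sensitivity.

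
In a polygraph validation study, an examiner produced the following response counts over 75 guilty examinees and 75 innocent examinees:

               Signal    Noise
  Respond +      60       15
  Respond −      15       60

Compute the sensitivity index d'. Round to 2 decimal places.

d' = 1.68

H = 60/75 = 0.8000
FA = 15/75 = 0.2000
z(0.8000) = 0.842, z(0.2000) = -0.842
d' = z(H) − z(FA) = 0.842 − (-0.842) = 1.684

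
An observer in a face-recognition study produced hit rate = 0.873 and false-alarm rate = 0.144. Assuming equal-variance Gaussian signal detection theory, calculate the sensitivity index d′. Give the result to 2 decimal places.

z(H) = 1.141
z(FA) = -1.063
d' = z(H) − z(FA) = 1.141 − (-1.063) = 2.204

d′ = 2.20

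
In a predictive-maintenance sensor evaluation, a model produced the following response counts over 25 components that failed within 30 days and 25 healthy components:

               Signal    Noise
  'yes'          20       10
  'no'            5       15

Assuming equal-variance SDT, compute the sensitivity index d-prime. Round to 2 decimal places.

H = 20/25 = 0.8000
FA = 10/25 = 0.4000
z(H) = z(0.8000) = 0.8416
z(FA) = z(0.4000) = -0.2533
d' = z(H) − z(FA) = 0.8416 − (-0.2533) = 1.0949

d-prime = 1.09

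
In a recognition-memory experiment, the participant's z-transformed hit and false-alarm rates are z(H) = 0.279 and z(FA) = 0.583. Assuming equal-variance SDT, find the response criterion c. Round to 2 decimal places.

c = −½·[z(H) + z(FA)] = −½·(0.279 + 0.583) = -0.431
c < 0: the participant has a liberal response bias.

c = -0.43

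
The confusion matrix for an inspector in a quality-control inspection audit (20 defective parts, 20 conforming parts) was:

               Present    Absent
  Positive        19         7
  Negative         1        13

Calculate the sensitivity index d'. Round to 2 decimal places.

d' = 2.03

H = 19/20 = 0.9500
FA = 7/20 = 0.3500
z(H) = z(0.9500) = 1.645
z(FA) = z(0.3500) = -0.385
d' = z(H) − z(FA) = 1.645 − (-0.385) = 2.030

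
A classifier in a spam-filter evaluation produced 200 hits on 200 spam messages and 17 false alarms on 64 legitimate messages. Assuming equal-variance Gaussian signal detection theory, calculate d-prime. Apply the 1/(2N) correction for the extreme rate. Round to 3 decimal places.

The hit rate is 200/200 = 1, so apply the 1/(2N) correction: H → 1 − 1/(2·200) = 0.99750.
z(H) = z(0.99750) = 2.8070
z(FA) = z(0.26562) = -0.6261
d' = 2.8070 − (-0.6261) = 3.4331

d-prime = 3.433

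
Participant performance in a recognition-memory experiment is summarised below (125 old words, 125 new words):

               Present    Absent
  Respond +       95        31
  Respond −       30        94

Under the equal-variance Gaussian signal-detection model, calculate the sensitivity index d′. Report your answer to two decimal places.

H = 95/125 = 0.7600
FA = 31/125 = 0.2480
z(H) = z(0.7600) = 0.706
z(FA) = z(0.2480) = -0.681
d' = z(H) − z(FA) = 0.706 − (-0.681) = 1.387

d′ = 1.39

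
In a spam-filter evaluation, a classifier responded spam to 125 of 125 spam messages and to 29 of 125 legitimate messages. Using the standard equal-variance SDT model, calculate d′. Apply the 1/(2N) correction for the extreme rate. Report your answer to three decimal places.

The hit rate is 125/125 = 1, so apply the 1/(2N) correction: H → 1 − 1/(2·125) = 0.99600.
z(H) = z(0.99600) = 2.6521
z(FA) = z(0.23200) = -0.7323
d' = 2.6521 − (-0.7323) = 3.3844

d′ = 3.384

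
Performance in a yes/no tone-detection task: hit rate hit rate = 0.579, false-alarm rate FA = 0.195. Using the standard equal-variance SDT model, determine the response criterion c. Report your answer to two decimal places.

Φ⁻¹(H) = Φ⁻¹(0.579) = 0.1993
Φ⁻¹(FA) = Φ⁻¹(0.195) = -0.8596
c = −½·[z(H) + z(FA)] = −0.5 × (0.1993 + (-0.8596)) = 0.33015

c = 0.33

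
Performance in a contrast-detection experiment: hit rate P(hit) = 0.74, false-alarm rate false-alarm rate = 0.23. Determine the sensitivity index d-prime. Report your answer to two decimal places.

d-prime = 1.38

Φ⁻¹(H) = Φ⁻¹(0.74) = 0.6433
Φ⁻¹(FA) = Φ⁻¹(0.23) = -0.7388
d' = z(H) − z(FA) = 0.6433 − (-0.7388) = 1.3821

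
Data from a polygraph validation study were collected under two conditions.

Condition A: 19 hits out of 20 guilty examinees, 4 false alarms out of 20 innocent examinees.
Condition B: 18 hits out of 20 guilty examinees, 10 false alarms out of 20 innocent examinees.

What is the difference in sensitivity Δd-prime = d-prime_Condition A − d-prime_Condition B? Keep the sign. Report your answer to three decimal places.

Δd-prime = 1.205

Condition A: z(0.9500) = 1.6449, z(0.2000) = -0.8416, d' = 2.4865
Condition B: z(0.9000) = 1.2816, z(0.5000) = 0.0000, d' = 1.2816
Δd' = d'_Condition A − d'_Condition B = 2.4865 − 1.2816 = 1.2049
Condition A has the higher sensitivity.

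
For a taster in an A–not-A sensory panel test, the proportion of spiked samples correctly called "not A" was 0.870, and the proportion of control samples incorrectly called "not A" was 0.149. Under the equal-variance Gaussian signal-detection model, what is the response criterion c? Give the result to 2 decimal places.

z(H) = z(0.870) = 1.1264
z(FA) = z(0.149) = -1.0407
c = −½·[z(H) + z(FA)] = −0.5 × (1.1264 + (-1.0407)) = -0.04285

c = -0.04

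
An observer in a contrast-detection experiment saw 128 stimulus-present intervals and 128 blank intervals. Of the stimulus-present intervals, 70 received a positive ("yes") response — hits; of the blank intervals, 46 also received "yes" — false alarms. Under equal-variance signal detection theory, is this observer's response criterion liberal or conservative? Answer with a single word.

conservative

z(H) = 0.118, z(FA) = -0.360
c = −½·(z(H) + z(FA)) = 0.121
c > 0 → conservative criterion (biased toward responding “no”).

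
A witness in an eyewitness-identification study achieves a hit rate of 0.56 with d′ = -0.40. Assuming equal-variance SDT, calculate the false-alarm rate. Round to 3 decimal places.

z(hit rate) = z(0.56) = 0.1510
z(FA) = z(H) − d' = 0.1510 − (-0.40) = 0.5510
false-alarm rate = Φ(0.5510) = 0.7092

false-alarm rate = 0.709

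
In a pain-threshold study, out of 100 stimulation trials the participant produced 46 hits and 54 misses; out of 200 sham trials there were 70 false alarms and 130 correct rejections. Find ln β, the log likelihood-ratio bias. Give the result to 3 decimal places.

H = 46/100 = 0.4600
FA = 70/200 = 0.3500
z(H) = -0.1004
z(FA) = -0.3853
ln β = −½·[z(H)² − z(FA)²] = −0.5 × (0.0101 − 0.1485) = 0.0692

ln β = 0.069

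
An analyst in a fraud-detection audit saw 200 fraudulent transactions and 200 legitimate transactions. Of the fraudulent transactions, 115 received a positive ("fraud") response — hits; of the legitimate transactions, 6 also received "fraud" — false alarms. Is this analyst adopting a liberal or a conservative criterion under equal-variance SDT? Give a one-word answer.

z(H) = 0.189, z(FA) = -1.881
c = −½·(z(H) + z(FA)) = 0.846
c > 0 → conservative criterion (biased toward responding “no”).

conservative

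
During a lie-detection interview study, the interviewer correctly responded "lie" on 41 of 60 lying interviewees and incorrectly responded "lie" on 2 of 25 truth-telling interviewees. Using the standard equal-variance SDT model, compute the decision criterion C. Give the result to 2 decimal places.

C = 0.46

H = 41/60 = 0.6833
FA = 2/25 = 0.0800
Φ⁻¹(H) = 0.477
Φ⁻¹(FA) = -1.405
c = −½·[z(H) + z(FA)] = −0.5 × (0.477 + (-1.405)) = 0.464
c > 0: the interviewer has a conservative response bias.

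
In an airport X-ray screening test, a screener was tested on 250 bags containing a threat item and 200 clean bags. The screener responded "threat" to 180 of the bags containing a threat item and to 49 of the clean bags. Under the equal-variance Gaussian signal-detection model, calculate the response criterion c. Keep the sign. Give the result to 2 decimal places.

c = 0.05

H = 180/250 = 0.7200
FA = 49/200 = 0.2450
Φ⁻¹(0.7200) = 0.583, Φ⁻¹(0.2450) = -0.690
c = −½·[z(H) + z(FA)] = −0.5 × (0.583 + (-0.690)) = 0.0535
c > 0: the screener has a conservative response bias.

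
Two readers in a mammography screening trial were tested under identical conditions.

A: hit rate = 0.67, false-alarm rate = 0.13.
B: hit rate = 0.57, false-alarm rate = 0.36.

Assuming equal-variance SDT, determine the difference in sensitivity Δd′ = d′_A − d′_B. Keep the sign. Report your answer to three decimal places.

A: z(0.67) = 0.4399, z(0.13) = -1.1264, d' = 1.5663
B: z(0.57) = 0.1764, z(0.36) = -0.3585, d' = 0.5349
Δd' = d'_A − d'_B = 1.5663 − 0.5349 = 1.0314
A has the higher sensitivity.

Δd′ = 1.031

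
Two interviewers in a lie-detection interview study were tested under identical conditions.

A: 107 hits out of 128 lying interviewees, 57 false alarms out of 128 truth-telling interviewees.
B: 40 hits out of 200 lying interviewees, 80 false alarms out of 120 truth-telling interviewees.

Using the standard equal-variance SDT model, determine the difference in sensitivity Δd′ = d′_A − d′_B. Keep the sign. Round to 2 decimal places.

A: z(0.8359) = 0.978, z(0.4453) = -0.138, d' = 1.116
B: z(0.2000) = -0.842, z(0.6667) = 0.431, d' = -1.273
Δd' = d'_A − d'_B = 1.116 − (-1.273) = 2.389
A has the higher sensitivity.

Δd′ = 2.39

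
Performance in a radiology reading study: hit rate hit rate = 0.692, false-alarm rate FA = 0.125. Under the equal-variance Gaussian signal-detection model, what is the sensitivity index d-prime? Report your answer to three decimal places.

z(0.692) = 0.5015, z(0.125) = -1.1503
d' = z(H) − z(FA) = 0.5015 − (-1.1503) = 1.6518

d-prime = 1.652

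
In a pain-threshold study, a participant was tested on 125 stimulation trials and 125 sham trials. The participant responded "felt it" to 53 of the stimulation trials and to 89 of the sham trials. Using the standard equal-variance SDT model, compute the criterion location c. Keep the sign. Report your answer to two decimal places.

H = 53/125 = 0.4240
FA = 89/125 = 0.7120
z(0.4240) = -0.192, z(0.7120) = 0.559
c = −½·[z(H) + z(FA)] = −0.5 × (-0.192 + 0.559) = -0.1835

c = -0.18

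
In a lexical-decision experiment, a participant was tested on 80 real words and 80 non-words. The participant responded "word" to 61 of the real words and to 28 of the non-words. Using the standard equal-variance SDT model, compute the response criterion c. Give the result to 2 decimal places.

c = -0.16

H = 61/80 = 0.7625
FA = 28/80 = 0.3500
Φ⁻¹(0.7625) = 0.714, Φ⁻¹(0.3500) = -0.385
c = −½·[z(H) + z(FA)] = −0.5 × (0.714 + (-0.385)) = -0.1645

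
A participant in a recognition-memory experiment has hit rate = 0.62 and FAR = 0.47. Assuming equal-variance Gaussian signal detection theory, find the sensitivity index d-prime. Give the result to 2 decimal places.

d-prime = 0.38

Φ⁻¹(0.62) = 0.305, Φ⁻¹(0.47) = -0.075
d' = z(H) − z(FA) = 0.305 − (-0.075) = 0.380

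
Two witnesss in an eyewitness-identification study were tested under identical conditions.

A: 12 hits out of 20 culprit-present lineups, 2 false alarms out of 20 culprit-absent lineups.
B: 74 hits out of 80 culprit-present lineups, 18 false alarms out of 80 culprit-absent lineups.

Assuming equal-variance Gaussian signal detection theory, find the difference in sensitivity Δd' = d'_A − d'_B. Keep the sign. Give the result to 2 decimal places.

Δd' = -0.66

A: z(0.6000) = 0.253, z(0.1000) = -1.282, d' = 1.535
B: z(0.9250) = 1.440, z(0.2250) = -0.755, d' = 2.195
Δd' = d'_A − d'_B = 1.535 − 2.195 = -0.660
B has the higher sensitivity.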